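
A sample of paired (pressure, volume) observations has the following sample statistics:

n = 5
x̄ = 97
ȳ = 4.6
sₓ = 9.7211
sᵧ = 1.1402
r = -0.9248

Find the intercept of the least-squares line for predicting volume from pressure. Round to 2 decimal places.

15.12

b = r · sᵧ/sₓ = -0.9248 · 1.1402/9.7211 = -0.108471
a = ȳ − b·x̄ = 4.6 − (-0.108471)·97 = 15.121682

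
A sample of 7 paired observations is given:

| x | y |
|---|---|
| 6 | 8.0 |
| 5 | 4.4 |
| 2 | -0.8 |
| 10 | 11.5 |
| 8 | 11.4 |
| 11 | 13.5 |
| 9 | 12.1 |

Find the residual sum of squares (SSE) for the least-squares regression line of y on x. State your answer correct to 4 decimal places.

n = 7, Σx = 51, Σy = 60.1, Σxy = 532, Σx² = 431, Σy² = 674.87
Sxx = Σx² − (Σx)²/n = 431 − 371.571429 = 59.428571
Sxy = Σxy − (Σx)(Σy)/n = 532 − 437.871429 = 94.128571
Syy = Σy² − (Σy)²/n = 674.87 − 516.001429 = 158.868571
b = Sxy/Sxx = 94.128571/59.428571 = 1.583894
SSE = Syy − b·Sxy = 158.868571 − 1.583894·94.128571 = 9.778870

9.7789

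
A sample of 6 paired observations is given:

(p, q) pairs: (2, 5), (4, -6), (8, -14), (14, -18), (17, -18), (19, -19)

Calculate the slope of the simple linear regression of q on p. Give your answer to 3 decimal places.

n = 6, Σx = 64, Σy = -70, Σxy = -1045, Σx² = 930
Sxx = Σx² − (Σx)²/n = 930 − 682.666667 = 247.333333
Sxy = Σxy − (Σx)(Σy)/n = -1045 − (-746.666667) = -298.333333
b = Sxy/Sxx = -298.333333/247.333333 = -1.206199

-1.206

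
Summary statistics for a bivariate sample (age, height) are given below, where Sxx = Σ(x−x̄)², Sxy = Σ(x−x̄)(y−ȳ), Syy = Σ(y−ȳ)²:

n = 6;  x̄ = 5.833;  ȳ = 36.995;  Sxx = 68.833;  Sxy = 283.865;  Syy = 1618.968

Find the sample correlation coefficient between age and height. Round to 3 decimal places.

r = Sxy/√(Sxx·Syy) = 283.865/√(111438.424344) = 283.865/333.823942 = 0.850343

0.850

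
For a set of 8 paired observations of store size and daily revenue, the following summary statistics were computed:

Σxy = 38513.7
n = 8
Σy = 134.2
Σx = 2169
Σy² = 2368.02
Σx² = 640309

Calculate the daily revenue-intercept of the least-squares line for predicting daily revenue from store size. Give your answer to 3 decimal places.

Sxx = Σx² − (Σx)²/n = 640309 − 588070.125 = 52238.875
Sxy = Σxy − (Σx)(Σy)/n = 38513.7 − 36384.975 = 2128.725
b = Sxy/Sxx = 2128.725/52238.875 = 0.040750
a = ȳ − b·x̄ = 16.775 − 0.040750·271.125 = 5.726704

5.727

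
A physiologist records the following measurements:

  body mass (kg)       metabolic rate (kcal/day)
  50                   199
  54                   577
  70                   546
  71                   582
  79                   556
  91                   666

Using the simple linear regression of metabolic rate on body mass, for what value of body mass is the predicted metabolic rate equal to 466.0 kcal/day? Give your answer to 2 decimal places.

61.96

n = 6, Σx = 415, Σy = 3126, Σxy = 225180, Σx² = 29879
Sxx = Σx² − (Σx)²/n = 29879 − 28704.166667 = 1174.833333
Sxy = Σxy − (Σx)(Σy)/n = 225180 − 216215 = 8965
b = Sxy/Sxx = 8965/1174.833333 = 7.630870
a = ȳ − b·x̄ = 521 − 7.630870·69.166667 = -6.801816
Set a + b·x = 466.0: x = (466.0 − (-6.801816)) / 7.630870 = 61.959100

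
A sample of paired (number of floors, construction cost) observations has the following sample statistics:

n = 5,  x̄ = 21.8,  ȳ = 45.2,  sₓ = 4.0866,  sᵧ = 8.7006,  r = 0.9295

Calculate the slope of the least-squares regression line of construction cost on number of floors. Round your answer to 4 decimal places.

b = r · sᵧ/sₓ = 0.9295 · 8.7006/4.0866 = 1.978957

1.9790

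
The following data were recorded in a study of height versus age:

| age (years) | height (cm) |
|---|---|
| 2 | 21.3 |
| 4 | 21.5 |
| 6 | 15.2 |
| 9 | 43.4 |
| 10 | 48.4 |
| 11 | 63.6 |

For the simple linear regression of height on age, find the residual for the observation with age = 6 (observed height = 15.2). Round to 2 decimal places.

-15.68

n = 6, Σx = 42, Σy = 213.4, Σxy = 1794, Σx² = 358
Sxx = Σx² − (Σx)²/n = 358 − 294 = 64
Sxy = Σxy − (Σx)(Σy)/n = 1794 − 1493.8 = 300.2
b = Sxy/Sxx = 300.2/64 = 4.690625
a = ȳ − b·x̄ = 35.566667 − 4.690625·7 = 2.732292
ŷ(6) = 2.732292 + 4.690625·6 = 30.876042
residual = y − ŷ = 15.2 − 30.876042 = -15.676042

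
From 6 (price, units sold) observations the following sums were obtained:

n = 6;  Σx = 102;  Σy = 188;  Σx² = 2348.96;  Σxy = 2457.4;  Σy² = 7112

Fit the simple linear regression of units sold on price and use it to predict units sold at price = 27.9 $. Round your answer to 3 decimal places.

18.242

Sxx = Σx² − (Σx)²/n = 2348.96 − 1734 = 614.96
Sxy = Σxy − (Σx)(Σy)/n = 2457.4 − 3196 = -738.6
b = Sxy/Sxx = -738.6/614.96 = -1.201054
a = ȳ − b·x̄ = 31.333333 − (-1.201054)·17 = 51.751247
ŷ(27.9) = a + b·27.9 = 51.751247 + (-1.201054)·27.9 = 18.241848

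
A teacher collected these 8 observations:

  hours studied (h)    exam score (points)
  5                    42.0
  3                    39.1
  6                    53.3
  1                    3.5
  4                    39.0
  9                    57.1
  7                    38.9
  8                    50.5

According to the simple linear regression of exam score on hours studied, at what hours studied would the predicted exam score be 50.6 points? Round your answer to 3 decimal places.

7.338

n = 8, Σx = 43, Σy = 323.4, Σxy = 1996.8, Σx² = 281
Sxx = Σx² − (Σx)²/n = 281 − 231.125 = 49.875
Sxy = Σxy − (Σx)(Σy)/n = 1996.8 − 1738.275 = 258.525
b = Sxy/Sxx = 258.525/49.875 = 5.183459
a = ȳ − b·x̄ = 40.425 − 5.183459·5.375 = 12.563910
Set a + b·x = 50.6: x = (50.6 − 12.563910) / 5.183459 = 7.337975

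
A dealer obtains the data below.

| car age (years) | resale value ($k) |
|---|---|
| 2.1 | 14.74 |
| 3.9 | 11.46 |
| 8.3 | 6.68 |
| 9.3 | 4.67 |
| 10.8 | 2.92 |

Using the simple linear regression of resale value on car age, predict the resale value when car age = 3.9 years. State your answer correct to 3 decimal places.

n = 5, Σx = 34.4, Σy = 40.47, Σxy = 206.059, Σx² = 291.64
Sxx = Σx² − (Σx)²/n = 291.64 − 236.672 = 54.968
Sxy = Σxy − (Σx)(Σy)/n = 206.059 − 278.4336 = -72.3746
b = Sxy/Sxx = -72.3746/54.968 = -1.316668
a = ȳ − b·x̄ = 8.094 − (-1.316668)·6.88 = 17.152675
ŷ(3.9) = a + b·3.9 = 17.152675 + (-1.316668)·3.9 = 12.017670

12.018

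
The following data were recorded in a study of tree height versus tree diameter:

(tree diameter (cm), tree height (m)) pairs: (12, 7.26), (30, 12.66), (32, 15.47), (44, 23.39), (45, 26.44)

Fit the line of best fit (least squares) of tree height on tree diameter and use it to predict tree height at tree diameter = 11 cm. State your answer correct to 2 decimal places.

4.88

n = 5, Σx = 163, Σy = 85.22, Σxy = 3180.92, Σx² = 6029
Sxx = Σx² − (Σx)²/n = 6029 − 5313.8 = 715.2
Sxy = Σxy − (Σx)(Σy)/n = 3180.92 − 2778.172 = 402.748
b = Sxy/Sxx = 402.748/715.2 = 0.563126
a = ȳ − b·x̄ = 17.044 − 0.563126·32.6 = -1.313921
ŷ(11) = a + b·11 = -1.313921 + 0.563126·11 = 4.880470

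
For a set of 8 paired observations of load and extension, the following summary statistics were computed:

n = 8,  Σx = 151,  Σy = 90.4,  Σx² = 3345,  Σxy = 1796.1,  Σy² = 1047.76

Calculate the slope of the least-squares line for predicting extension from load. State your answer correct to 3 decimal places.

Sxx = Σx² − (Σx)²/n = 3345 − 2850.125 = 494.875
Sxy = Σxy − (Σx)(Σy)/n = 1796.1 − 1706.3 = 89.8
b = Sxy/Sxx = 89.8/494.875 = 0.181460

0.181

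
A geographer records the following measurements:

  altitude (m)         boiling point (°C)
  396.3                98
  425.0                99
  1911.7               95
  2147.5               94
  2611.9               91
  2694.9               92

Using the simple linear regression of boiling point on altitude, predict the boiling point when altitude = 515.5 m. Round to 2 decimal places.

n = 6, Σx = 10187.3, Σy = 569, Σxy = 950002.6, Σx² = 22688539.45
Sxx = Σx² − (Σx)²/n = 22688539.45 − 17296846.881667 = 5391692.568333
Sxy = Σxy − (Σx)(Σy)/n = 950002.6 − 966095.616667 = -16093.016667
b = Sxy/Sxx = -16093.016667/5391692.568333 = -0.002985
a = ȳ − b·x̄ = 94.833333 − (-0.002985)·1697.883333 = 99.901142
ŷ(515.5) = a + b·515.5 = 99.901142 + (-0.002985)·515.5 = 98.362488

98.36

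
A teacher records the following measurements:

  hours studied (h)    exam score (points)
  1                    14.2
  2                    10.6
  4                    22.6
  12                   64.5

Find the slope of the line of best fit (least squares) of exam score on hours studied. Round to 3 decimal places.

4.927

n = 4, Σx = 19, Σy = 111.9, Σxy = 899.8, Σx² = 165
Sxx = Σx² − (Σx)²/n = 165 − 90.25 = 74.75
Sxy = Σxy − (Σx)(Σy)/n = 899.8 − 531.525 = 368.275
b = Sxy/Sxx = 368.275/74.75 = 4.926756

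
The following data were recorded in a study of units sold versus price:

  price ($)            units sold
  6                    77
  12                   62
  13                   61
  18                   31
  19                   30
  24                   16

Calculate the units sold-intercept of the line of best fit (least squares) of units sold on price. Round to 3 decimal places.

102.808

n = 6, Σx = 92, Σy = 277, Σxy = 3511, Σx² = 1610
Sxx = Σx² − (Σx)²/n = 1610 − 1410.666667 = 199.333333
Sxy = Σxy − (Σx)(Σy)/n = 3511 − 4247.333333 = -736.333333
b = Sxy/Sxx = -736.333333/199.333333 = -3.693980
a = ȳ − b·x̄ = 46.166667 − (-3.693980)·15.333333 = 102.807692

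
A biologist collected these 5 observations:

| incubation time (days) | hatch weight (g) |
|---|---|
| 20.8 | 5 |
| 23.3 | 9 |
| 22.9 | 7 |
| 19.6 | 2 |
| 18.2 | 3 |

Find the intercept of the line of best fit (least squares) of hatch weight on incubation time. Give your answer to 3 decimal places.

-20.357

n = 5, Σx = 104.8, Σy = 26, Σxy = 567.8, Σx² = 2215.34
Sxx = Σx² − (Σx)²/n = 2215.34 − 2196.608 = 18.732
Sxy = Σxy − (Σx)(Σy)/n = 567.8 − 544.96 = 22.84
b = Sxy/Sxx = 22.84/18.732 = 1.219304
a = ȳ − b·x̄ = 5.2 − 1.219304·20.96 = -20.356609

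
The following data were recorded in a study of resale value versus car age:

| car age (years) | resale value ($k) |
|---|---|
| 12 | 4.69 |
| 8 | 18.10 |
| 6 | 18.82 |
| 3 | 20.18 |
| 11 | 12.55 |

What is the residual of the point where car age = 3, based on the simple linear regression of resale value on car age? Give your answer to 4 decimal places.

n = 5, Σx = 40, Σy = 74.34, Σxy = 512.59, Σx² = 374
Sxx = Σx² − (Σx)²/n = 374 − 320 = 54
Sxy = Σxy − (Σx)(Σy)/n = 512.59 − 594.72 = -82.13
b = Sxy/Sxx = -82.13/54 = -1.520926
a = ȳ − b·x̄ = 14.868 − (-1.520926)·8 = 27.035407
ŷ(3) = 27.035407 + (-1.520926)·3 = 22.472630
residual = y − ŷ = 20.18 − 22.472630 = -2.292630

-2.2926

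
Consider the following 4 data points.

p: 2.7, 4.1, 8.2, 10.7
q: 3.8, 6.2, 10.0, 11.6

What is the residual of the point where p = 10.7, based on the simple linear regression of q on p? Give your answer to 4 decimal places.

n = 4, Σx = 25.7, Σy = 31.6, Σxy = 241.8, Σx² = 205.83
Sxx = Σx² − (Σx)²/n = 205.83 − 165.1225 = 40.7075
Sxy = Σxy − (Σx)(Σy)/n = 241.8 − 203.03 = 38.77
b = Sxy/Sxx = 38.77/40.7075 = 0.952404
a = ȳ − b·x̄ = 7.9 − 0.952404·6.425 = 1.780802
ŷ(10.7) = 1.780802 + 0.952404·10.7 = 11.971529
residual = y − ŷ = 11.6 − 11.971529 = -0.371529

-0.3715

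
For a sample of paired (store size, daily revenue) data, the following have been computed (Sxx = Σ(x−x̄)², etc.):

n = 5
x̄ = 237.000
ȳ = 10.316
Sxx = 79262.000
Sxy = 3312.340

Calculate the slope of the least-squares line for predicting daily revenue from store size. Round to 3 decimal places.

0.042

b = Sxy/Sxx = 3312.34/79262 = 0.041790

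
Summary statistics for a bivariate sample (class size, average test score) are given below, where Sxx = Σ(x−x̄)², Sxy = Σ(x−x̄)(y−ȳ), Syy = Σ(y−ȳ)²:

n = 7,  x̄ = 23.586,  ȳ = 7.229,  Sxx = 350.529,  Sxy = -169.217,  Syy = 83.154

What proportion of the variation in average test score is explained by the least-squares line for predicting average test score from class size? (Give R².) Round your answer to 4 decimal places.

0.9824

R² = Sxy²/(Sxx·Syy) = (-169.217)²/(350.529·83.154) = 0.982383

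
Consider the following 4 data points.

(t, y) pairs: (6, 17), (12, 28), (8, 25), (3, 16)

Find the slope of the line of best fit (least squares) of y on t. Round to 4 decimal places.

n = 4, Σx = 29, Σy = 86, Σxy = 686, Σx² = 253
Sxx = Σx² − (Σx)²/n = 253 − 210.25 = 42.75
Sxy = Σxy − (Σx)(Σy)/n = 686 − 623.5 = 62.5
b = Sxy/Sxx = 62.5/42.75 = 1.461988

1.4620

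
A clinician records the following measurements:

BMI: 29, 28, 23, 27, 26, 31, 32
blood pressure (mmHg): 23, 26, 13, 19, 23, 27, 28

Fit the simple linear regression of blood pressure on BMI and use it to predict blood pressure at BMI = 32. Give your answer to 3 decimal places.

n = 7, Σx = 196, Σy = 159, Σxy = 4538, Σx² = 5544
Sxx = Σx² − (Σx)²/n = 5544 − 5488 = 56
Sxy = Σxy − (Σx)(Σy)/n = 4538 − 4452 = 86
b = Sxy/Sxx = 86/56 = 1.535714
a = ȳ − b·x̄ = 22.714286 − 1.535714·28 = -20.285714
ŷ(32) = a + b·32 = -20.285714 + 1.535714·32 = 28.857143

28.857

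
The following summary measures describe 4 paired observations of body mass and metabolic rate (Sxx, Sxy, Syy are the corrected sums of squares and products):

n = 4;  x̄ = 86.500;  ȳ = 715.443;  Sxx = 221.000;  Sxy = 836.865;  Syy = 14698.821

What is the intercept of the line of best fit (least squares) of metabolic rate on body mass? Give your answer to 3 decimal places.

387.892

b = Sxy/Sxx = 836.865/221 = 3.786719
a = ȳ − b·x̄ = 715.443 − 3.786719·86.5 = 387.891767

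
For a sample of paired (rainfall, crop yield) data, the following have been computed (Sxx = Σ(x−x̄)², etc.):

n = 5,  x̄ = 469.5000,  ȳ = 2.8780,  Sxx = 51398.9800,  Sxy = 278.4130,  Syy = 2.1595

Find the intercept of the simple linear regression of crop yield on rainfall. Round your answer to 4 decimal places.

b = Sxy/Sxx = 278.413/51398.98 = 0.005417
a = ȳ − b·x̄ = 2.878 − 0.005417·469.5 = 0.334858

0.3349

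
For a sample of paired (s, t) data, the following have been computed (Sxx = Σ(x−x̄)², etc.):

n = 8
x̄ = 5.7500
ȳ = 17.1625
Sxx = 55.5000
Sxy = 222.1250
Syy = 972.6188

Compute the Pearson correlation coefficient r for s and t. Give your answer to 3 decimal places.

0.956

r = Sxy/√(Sxx·Syy) = 222.125/√(53980.3434) = 222.125/232.336703 = 0.956048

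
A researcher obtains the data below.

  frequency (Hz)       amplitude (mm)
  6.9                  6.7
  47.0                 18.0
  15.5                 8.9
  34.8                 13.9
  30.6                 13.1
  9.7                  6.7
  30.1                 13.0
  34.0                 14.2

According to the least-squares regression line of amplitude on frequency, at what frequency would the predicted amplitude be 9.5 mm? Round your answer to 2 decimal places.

n = 8, Σx = 208.6, Σy = 94.5, Σxy = 2853.85, Σx² = 6800.36
Sxx = Σx² − (Σx)²/n = 6800.36 − 5439.245 = 1361.115
Sxy = Σxy − (Σx)(Σy)/n = 2853.85 − 2464.0875 = 389.7625
b = Sxy/Sxx = 389.7625/1361.115 = 0.286355
a = ȳ − b·x̄ = 11.8125 − 0.286355·26.075 = 4.345785
Set a + b·x = 9.5: x = (9.5 − 4.345785) / 0.286355 = 17.999368

18.00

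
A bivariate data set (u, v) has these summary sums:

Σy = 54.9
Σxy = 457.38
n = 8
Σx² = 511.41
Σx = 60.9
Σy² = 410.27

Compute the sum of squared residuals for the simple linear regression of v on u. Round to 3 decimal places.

0.960

Sxx = Σx² − (Σx)²/n = 511.41 − 463.60125 = 47.80875
Sxy = Σxy − (Σx)(Σy)/n = 457.38 − 417.92625 = 39.45375
Syy = Σy² − (Σy)²/n = 410.27 − 376.75125 = 33.51875
b = Sxy/Sxx = 39.45375/47.80875 = 0.825241
SSE = Syy − b·Sxy = 33.51875 − 0.825241·39.45375 = 0.959890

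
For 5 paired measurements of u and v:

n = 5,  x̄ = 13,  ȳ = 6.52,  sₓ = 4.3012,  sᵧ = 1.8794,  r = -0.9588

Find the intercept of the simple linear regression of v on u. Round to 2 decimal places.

11.97

b = r · sᵧ/sₓ = -0.9588 · 1.8794/4.3012 = -0.418946
a = ȳ − b·x̄ = 6.52 − (-0.418946)·13 = 11.966293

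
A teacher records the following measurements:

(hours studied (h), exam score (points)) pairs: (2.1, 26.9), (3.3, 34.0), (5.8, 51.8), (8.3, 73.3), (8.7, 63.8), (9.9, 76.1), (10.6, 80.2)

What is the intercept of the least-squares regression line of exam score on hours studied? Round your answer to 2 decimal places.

n = 7, Σx = 48.7, Σy = 406.1, Σxy = 3236.09, Σx² = 403.89
Sxx = Σx² − (Σx)²/n = 403.89 − 338.812857 = 65.077143
Sxy = Σxy − (Σx)(Σy)/n = 3236.09 − 2825.295714 = 410.794286
b = Sxy/Sxx = 410.794286/65.077143 = 6.312420
a = ȳ − b·x̄ = 58.014286 − 6.312420·6.957143 = 14.097875

14.10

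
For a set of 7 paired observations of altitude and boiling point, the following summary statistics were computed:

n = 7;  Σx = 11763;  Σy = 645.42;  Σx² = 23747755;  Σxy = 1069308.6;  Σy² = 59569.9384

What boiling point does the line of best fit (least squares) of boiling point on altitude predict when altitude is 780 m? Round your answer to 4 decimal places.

Sxx = Σx² − (Σx)²/n = 23747755 − 19766881.285714 = 3980873.714286
Sxy = Σxy − (Σx)(Σy)/n = 1069308.6 − 1084582.208571 = -15273.608571
b = Sxy/Sxx = -15273.608571/3980873.714286 = -0.003837
a = ȳ − b·x̄ = 92.202857 − (-0.003837)·1680.428571 = 98.650238
ŷ(780) = a + b·780 = 98.650238 + (-0.003837)·780 = 95.657575

95.6576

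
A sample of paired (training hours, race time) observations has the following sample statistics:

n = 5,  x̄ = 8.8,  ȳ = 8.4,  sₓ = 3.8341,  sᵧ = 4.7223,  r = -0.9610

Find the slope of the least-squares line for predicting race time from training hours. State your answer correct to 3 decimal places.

-1.184

b = r · sᵧ/sₓ = -0.961 · 4.7223/3.8341 = -1.183623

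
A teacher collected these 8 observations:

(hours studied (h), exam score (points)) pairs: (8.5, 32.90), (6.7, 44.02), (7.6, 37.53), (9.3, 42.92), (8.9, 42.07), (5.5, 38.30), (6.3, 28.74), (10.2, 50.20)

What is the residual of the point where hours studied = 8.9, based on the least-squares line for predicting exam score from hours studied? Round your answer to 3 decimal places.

n = 8, Σx = 63, Σy = 316.68, Σxy = 2537.143, Σx² = 514.58
Sxx = Σx² − (Σx)²/n = 514.58 − 496.125 = 18.455
Sxy = Σxy − (Σx)(Σy)/n = 2537.143 − 2493.855 = 43.288
b = Sxy/Sxx = 43.288/18.455 = 2.345597
a = ȳ − b·x̄ = 39.585 − 2.345597·7.875 = 21.113420
ŷ(8.9) = 21.113420 + 2.345597·8.9 = 41.989237
residual = y − ŷ = 42.07 − 41.989237 = 0.080763

0.081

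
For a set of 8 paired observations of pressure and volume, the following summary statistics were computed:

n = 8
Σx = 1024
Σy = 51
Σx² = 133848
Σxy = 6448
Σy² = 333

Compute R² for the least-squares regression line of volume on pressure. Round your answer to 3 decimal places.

0.293

Sxx = Σx² − (Σx)²/n = 133848 − 131072 = 2776
Sxy = Σxy − (Σx)(Σy)/n = 6448 − 6528 = -80
Syy = Σy² − (Σy)²/n = 333 − 325.125 = 7.875
R² = Sxy²/(Sxx·Syy) = (-80)²/(2776·7.875) = 0.292759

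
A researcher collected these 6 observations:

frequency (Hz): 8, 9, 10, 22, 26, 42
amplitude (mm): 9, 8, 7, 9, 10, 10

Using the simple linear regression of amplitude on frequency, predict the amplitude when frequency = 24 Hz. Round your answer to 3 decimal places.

n = 6, Σx = 117, Σy = 53, Σxy = 1092, Σx² = 3169
Sxx = Σx² − (Σx)²/n = 3169 − 2281.5 = 887.5
Sxy = Σxy − (Σx)(Σy)/n = 1092 − 1033.5 = 58.5
b = Sxy/Sxx = 58.5/887.5 = 0.065915
a = ȳ − b·x̄ = 8.833333 − 0.065915·19.5 = 7.547981
ŷ(24) = a + b·24 = 7.547981 + 0.065915·24 = 9.129953

9.130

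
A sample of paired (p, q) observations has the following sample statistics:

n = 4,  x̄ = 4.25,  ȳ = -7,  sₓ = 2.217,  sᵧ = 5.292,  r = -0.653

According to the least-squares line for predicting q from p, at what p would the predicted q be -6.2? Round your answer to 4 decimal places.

3.7368

b = r · sᵧ/sₓ = -0.653 · 5.292/2.217 = -1.558717
a = ȳ − b·x̄ = -7 − (-1.558717)·4.25 = -0.375452
Set a + b·x = -6.2: x = (-6.2 − (-0.375452)) / (-1.558717) = 3.736757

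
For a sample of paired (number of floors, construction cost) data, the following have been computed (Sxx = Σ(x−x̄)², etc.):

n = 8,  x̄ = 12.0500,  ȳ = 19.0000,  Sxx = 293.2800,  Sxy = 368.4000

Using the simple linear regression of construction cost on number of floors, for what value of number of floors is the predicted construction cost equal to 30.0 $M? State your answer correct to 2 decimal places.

b = Sxy/Sxx = 368.4/293.28 = 1.256137
a = ȳ − b·x̄ = 19 − 1.256137·12.05 = 3.863543
Set a + b·x = 30.0: x = (30.0 − 3.863543) / 1.256137 = 20.807003

20.81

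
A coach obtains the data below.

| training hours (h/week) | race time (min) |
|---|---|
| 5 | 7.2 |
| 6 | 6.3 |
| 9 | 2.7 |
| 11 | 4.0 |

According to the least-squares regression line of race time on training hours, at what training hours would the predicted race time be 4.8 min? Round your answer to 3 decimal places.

n = 4, Σx = 31, Σy = 20.2, Σxy = 142.1, Σx² = 263
Sxx = Σx² − (Σx)²/n = 263 − 240.25 = 22.75
Sxy = Σxy − (Σx)(Σy)/n = 142.1 − 156.55 = -14.45
b = Sxy/Sxx = -14.45/22.75 = -0.635165
a = ȳ − b·x̄ = 5.05 − (-0.635165)·7.75 = 9.972527
Set a + b·x = 4.8: x = (4.8 − 9.972527) / (-0.635165) = 8.143599

8.144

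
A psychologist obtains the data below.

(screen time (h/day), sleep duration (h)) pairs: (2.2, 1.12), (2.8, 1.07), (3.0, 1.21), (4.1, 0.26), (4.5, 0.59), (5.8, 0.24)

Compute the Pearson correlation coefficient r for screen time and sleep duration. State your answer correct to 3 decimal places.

n = 6, Σx = 22.4, Σy = 4.49, Σxy = 14.203, Σx² = 92.38, Σy² = 4.3367
Sxx = Σx² − (Σx)²/n = 92.38 − 83.626667 = 8.753333
Sxy = Σxy − (Σx)(Σy)/n = 14.203 − 16.762667 = -2.559667
Syy = Σy² − (Σy)²/n = 4.3367 − 3.360017 = 0.976683
r = Sxy/√(Sxx·Syy) = -2.559667/√(8.549235) = -2.559667/2.923907 = -0.875427

-0.875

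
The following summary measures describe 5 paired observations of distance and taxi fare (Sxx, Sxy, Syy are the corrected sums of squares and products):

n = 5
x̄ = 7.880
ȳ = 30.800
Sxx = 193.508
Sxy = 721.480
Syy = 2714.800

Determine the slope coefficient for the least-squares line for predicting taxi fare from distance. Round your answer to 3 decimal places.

3.728

b = Sxy/Sxx = 721.48/193.508 = 3.728425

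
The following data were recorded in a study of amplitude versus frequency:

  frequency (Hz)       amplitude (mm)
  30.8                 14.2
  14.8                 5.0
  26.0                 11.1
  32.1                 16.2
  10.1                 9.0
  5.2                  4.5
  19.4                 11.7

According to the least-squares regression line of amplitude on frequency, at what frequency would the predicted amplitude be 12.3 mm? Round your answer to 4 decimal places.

25.2015

n = 7, Σx = 138.4, Σy = 71.7, Σxy = 1661.26, Σx² = 3379.5
Sxx = Σx² − (Σx)²/n = 3379.5 − 2736.365714 = 643.134286
Sxy = Σxy − (Σx)(Σy)/n = 1661.26 − 1417.611429 = 243.648571
b = Sxy/Sxx = 243.648571/643.134286 = 0.378846
a = ȳ − b·x̄ = 10.242857 − 0.378846·19.771429 = 2.752539
Set a + b·x = 12.3: x = (12.3 − 2.752539) / 0.378846 = 25.201459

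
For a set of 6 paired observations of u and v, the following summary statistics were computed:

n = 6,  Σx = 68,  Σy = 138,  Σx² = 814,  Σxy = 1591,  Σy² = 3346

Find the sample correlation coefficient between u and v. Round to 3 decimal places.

0.313

Sxx = Σx² − (Σx)²/n = 814 − 770.666667 = 43.333333
Sxy = Σxy − (Σx)(Σy)/n = 1591 − 1564 = 27
Syy = Σy² − (Σy)²/n = 3346 − 3174 = 172
r = Sxy/√(Sxx·Syy) = 27/√(7453.333333) = 27/86.332690 = 0.312744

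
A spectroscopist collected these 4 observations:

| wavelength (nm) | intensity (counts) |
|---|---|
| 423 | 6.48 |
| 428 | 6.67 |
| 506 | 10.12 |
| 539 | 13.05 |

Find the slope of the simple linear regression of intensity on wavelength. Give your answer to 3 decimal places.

0.054

n = 4, Σx = 1896, Σy = 36.32, Σxy = 17750.47, Σx² = 908670
Sxx = Σx² − (Σx)²/n = 908670 − 898704 = 9966
Sxy = Σxy − (Σx)(Σy)/n = 17750.47 − 17215.68 = 534.79
b = Sxy/Sxx = 534.79/9966 = 0.053661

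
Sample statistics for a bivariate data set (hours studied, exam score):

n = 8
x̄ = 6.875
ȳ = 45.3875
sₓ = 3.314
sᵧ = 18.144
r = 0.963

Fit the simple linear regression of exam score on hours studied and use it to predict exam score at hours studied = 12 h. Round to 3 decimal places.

72.408

b = r · sᵧ/sₓ = 0.963 · 18.144/3.314 = 5.272381
a = ȳ − b·x̄ = 45.3875 − 5.272381·6.875 = 9.139878
ŷ(12) = a + b·12 = 9.139878 + 5.272381·12 = 72.408455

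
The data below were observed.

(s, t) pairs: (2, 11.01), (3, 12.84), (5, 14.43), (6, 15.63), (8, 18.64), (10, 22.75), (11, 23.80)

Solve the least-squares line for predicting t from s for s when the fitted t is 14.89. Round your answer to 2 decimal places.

n = 7, Σx = 45, Σy = 119.1, Σxy = 864.89, Σx² = 359
Sxx = Σx² − (Σx)²/n = 359 − 289.285714 = 69.714286
Sxy = Σxy − (Σx)(Σy)/n = 864.89 − 765.642857 = 99.247143
b = Sxy/Sxx = 99.247143/69.714286 = 1.423627
a = ȳ − b·x̄ = 17.014286 − 1.423627·6.428571 = 7.862398
Set a + b·x = 14.89: x = (14.89 − 7.862398) / 1.423627 = 4.936407

4.94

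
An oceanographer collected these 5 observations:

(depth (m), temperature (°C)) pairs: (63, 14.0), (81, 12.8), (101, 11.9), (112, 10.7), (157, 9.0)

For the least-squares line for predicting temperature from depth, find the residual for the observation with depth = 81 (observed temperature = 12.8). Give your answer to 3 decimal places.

n = 5, Σx = 514, Σy = 58.4, Σxy = 5732.1, Σx² = 57924
Sxx = Σx² − (Σx)²/n = 57924 − 52839.2 = 5084.8
Sxy = Σxy − (Σx)(Σy)/n = 5732.1 − 6003.52 = -271.42
b = Sxy/Sxx = -271.42/5084.8 = -0.053379
a = ȳ − b·x̄ = 11.68 − (-0.053379)·102.8 = 17.167330
ŷ(81) = 17.167330 + (-0.053379)·81 = 12.843656
residual = y − ŷ = 12.8 − 12.843656 = -0.043656

-0.044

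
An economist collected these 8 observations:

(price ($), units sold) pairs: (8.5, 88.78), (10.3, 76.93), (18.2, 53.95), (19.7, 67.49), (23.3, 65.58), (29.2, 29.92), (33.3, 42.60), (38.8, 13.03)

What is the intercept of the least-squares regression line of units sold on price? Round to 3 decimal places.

104.383

n = 8, Σx = 181.3, Σy = 438.28, Σxy = 8184.274, Σx² = 4907.53
Sxx = Σx² − (Σx)²/n = 4907.53 − 4108.71125 = 798.81875
Sxy = Σxy − (Σx)(Σy)/n = 8184.274 − 9932.5205 = -1748.2465
b = Sxy/Sxx = -1748.2465/798.81875 = -2.188540
a = ȳ − b·x̄ = 54.785 − (-2.188540)·22.6625 = 104.382780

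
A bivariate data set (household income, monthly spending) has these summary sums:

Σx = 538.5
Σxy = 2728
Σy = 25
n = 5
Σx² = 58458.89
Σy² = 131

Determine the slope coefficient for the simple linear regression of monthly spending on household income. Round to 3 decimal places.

Sxx = Σx² − (Σx)²/n = 58458.89 − 57996.45 = 462.44
Sxy = Σxy − (Σx)(Σy)/n = 2728 − 2692.5 = 35.5
b = Sxy/Sxx = 35.5/462.44 = 0.076767

0.077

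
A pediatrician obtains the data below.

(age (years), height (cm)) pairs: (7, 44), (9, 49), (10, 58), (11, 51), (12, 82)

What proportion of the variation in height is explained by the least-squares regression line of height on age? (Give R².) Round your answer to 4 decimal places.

n = 5, Σx = 49, Σy = 284, Σxy = 2874, Σx² = 495, Σy² = 17026
Sxx = Σx² − (Σx)²/n = 495 − 480.2 = 14.8
Sxy = Σxy − (Σx)(Σy)/n = 2874 − 2783.2 = 90.8
Syy = Σy² − (Σy)²/n = 17026 − 16131.2 = 894.8
R² = Sxy²/(Sxx·Syy) = (90.8)²/(14.8·894.8) = 0.622564

0.6226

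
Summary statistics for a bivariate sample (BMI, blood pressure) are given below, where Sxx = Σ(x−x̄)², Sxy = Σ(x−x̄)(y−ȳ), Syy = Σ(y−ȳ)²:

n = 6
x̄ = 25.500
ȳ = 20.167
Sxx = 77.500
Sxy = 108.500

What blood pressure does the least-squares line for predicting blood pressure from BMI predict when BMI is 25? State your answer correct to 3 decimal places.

19.467

b = Sxy/Sxx = 108.5/77.5 = 1.4
a = ȳ − b·x̄ = 20.167 − 1.4·25.5 = -15.533
ŷ(25) = a + b·25 = -15.533 + 1.4·25 = 19.467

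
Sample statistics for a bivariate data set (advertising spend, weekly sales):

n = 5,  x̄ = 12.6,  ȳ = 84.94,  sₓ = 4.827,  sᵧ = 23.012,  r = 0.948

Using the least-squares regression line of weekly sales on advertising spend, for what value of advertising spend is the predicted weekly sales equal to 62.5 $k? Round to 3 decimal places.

b = r · sᵧ/sₓ = 0.948 · 23.012/4.827 = 4.519448
a = ȳ − b·x̄ = 84.94 − 4.519448·12.6 = 27.994954
Set a + b·x = 62.5: x = (62.5 − 27.994954) / 4.519448 = 7.634792

7.635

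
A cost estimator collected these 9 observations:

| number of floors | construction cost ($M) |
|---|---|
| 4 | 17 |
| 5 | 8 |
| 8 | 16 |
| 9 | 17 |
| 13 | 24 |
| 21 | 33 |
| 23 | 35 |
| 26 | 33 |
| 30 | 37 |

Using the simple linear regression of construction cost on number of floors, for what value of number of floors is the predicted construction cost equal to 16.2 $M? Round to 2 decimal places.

7.36

n = 9, Σx = 139, Σy = 220, Σxy = 4167, Σx² = 2901
Sxx = Σx² − (Σx)²/n = 2901 − 2146.777778 = 754.222222
Sxy = Σxy − (Σx)(Σy)/n = 4167 − 3397.777778 = 769.222222
b = Sxy/Sxx = 769.222222/754.222222 = 1.019888
a = ȳ − b·x̄ = 24.444444 − 1.019888·15.444444 = 8.692840
Set a + b·x = 16.2: x = (16.2 − 8.692840) / 1.019888 = 7.360768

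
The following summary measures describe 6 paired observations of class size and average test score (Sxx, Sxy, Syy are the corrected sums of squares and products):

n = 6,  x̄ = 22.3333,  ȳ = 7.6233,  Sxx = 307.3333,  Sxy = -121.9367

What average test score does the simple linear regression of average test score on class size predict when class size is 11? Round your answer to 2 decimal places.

12.12

b = Sxy/Sxx = -121.9367/307.3333 = -0.396757
a = ȳ − b·x̄ = 7.6233 − (-0.396757)·22.3333 = 16.484198
ŷ(11) = a + b·11 = 16.484198 + (-0.396757)·11 = 12.119868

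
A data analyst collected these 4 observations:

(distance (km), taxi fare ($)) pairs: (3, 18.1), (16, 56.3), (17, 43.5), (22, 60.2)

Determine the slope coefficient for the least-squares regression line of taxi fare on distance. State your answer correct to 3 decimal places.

2.216

n = 4, Σx = 58, Σy = 178.1, Σxy = 3019, Σx² = 1038
Sxx = Σx² − (Σx)²/n = 1038 − 841 = 197
Sxy = Σxy − (Σx)(Σy)/n = 3019 − 2582.45 = 436.55
b = Sxy/Sxx = 436.55/197 = 2.215990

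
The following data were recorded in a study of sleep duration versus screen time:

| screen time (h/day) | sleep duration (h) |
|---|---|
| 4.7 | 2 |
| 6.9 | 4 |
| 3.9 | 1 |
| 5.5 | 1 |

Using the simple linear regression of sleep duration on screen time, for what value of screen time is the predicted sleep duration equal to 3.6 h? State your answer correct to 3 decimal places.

n = 4, Σx = 21, Σy = 8, Σxy = 46.4, Σx² = 115.16
Sxx = Σx² − (Σx)²/n = 115.16 − 110.25 = 4.91
Sxy = Σxy − (Σx)(Σy)/n = 46.4 − 42 = 4.4
b = Sxy/Sxx = 4.4/4.91 = 0.896130
a = ȳ − b·x̄ = 2 − 0.896130·5.25 = -2.704684
Set a + b·x = 3.6: x = (3.6 − (-2.704684)) / 0.896130 = 7.035455

7.035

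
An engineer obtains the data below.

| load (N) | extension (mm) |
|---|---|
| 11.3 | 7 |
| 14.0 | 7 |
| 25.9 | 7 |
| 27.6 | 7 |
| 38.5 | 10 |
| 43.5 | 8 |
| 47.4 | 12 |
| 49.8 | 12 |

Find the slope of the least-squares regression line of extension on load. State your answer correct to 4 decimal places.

0.1259

n = 8, Σx = 258, Σy = 70, Σxy = 2451, Σx² = 9857.56
Sxx = Σx² − (Σx)²/n = 9857.56 − 8320.5 = 1537.06
Sxy = Σxy − (Σx)(Σy)/n = 2451 − 2257.5 = 193.5
b = Sxy/Sxx = 193.5/1537.06 = 0.125890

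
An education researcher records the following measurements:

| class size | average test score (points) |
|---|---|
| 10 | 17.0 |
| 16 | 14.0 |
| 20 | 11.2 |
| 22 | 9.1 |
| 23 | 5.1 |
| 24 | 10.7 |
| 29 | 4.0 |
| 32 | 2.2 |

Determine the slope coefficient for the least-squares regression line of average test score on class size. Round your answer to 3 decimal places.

-0.692

n = 8, Σx = 176, Σy = 73.3, Σxy = 1378.7, Σx² = 4210
Sxx = Σx² − (Σx)²/n = 4210 − 3872 = 338
Sxy = Σxy − (Σx)(Σy)/n = 1378.7 − 1612.6 = -233.9
b = Sxy/Sxx = -233.9/338 = -0.692012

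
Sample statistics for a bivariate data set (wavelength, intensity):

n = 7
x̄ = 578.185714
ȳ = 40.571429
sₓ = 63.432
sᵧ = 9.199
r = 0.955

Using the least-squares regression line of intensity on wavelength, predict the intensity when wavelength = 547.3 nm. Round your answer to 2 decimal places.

b = r · sᵧ/sₓ = 0.955 · 9.199/63.432 = 0.138495
a = ȳ − b·x̄ = 40.571429 − 0.138495·578.185714 = -39.504676
ŷ(547.3) = a + b·547.3 = -39.504676 + 0.138495·547.3 = 36.293897

36.29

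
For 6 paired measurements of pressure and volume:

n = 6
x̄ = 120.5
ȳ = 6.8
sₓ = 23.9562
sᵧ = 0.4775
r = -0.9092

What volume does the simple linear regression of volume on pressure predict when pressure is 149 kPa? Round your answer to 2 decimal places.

b = r · sᵧ/sₓ = -0.9092 · 0.4775/23.9562 = -0.018122
a = ȳ − b·x̄ = 6.8 − (-0.018122)·120.5 = 8.983745
ŷ(149) = a + b·149 = 8.983745 + (-0.018122)·149 = 6.283513

6.28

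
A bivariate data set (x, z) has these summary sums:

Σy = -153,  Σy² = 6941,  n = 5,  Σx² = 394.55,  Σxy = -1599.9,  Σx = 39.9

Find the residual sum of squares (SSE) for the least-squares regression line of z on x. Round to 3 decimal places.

Sxx = Σx² − (Σx)²/n = 394.55 − 318.402 = 76.148
Sxy = Σxy − (Σx)(Σy)/n = -1599.9 − (-1220.94) = -378.96
Syy = Σy² − (Σy)²/n = 6941 − 4681.8 = 2259.2
b = Sxy/Sxx = -378.96/76.148 = -4.976624
SSE = Syy − b·Sxy = 2259.2 − (-4.976624)·(-378.96) = 373.258392

373.258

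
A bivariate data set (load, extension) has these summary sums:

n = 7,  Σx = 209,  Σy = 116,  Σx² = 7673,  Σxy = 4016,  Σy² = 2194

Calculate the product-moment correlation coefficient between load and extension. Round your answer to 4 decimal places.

Sxx = Σx² − (Σx)²/n = 7673 − 6240.142857 = 1432.857143
Sxy = Σxy − (Σx)(Σy)/n = 4016 − 3463.428571 = 552.571429
Syy = Σy² − (Σy)²/n = 2194 − 1922.285714 = 271.714286
r = Sxy/√(Sxx·Syy) = 552.571429/√(389327.755102) = 552.571429/623.961341 = 0.885586

0.8856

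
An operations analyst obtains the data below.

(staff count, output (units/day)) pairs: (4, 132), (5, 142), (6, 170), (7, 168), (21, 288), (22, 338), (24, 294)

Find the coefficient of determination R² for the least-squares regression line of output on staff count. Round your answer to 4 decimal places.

0.9477

n = 7, Σx = 89, Σy = 1532, Σxy = 23974, Σx² = 1627, Σy² = 378336
Sxx = Σx² − (Σx)²/n = 1627 − 1131.571429 = 495.428571
Sxy = Σxy − (Σx)(Σy)/n = 23974 − 19478.285714 = 4495.714286
Syy = Σy² − (Σy)²/n = 378336 − 335289.142857 = 43046.857143
R² = Sxy²/(Sxx·Syy) = (4495.714286)²/(495.428571·43046.857143) = 0.947709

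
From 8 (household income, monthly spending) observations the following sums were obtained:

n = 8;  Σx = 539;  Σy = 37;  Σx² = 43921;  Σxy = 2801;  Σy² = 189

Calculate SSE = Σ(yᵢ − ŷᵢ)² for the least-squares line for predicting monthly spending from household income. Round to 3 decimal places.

5.392

Sxx = Σx² − (Σx)²/n = 43921 − 36315.125 = 7605.875
Sxy = Σxy − (Σx)(Σy)/n = 2801 − 2492.875 = 308.125
Syy = Σy² − (Σy)²/n = 189 − 171.125 = 17.875
b = Sxy/Sxx = 308.125/7605.875 = 0.040511
SSE = Syy − b·Sxy = 17.875 − 0.040511·308.125 = 5.392410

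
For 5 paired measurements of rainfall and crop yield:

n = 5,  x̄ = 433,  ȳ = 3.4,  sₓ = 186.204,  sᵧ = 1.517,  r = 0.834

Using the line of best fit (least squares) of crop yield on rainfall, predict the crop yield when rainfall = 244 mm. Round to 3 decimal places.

2.116

b = r · sᵧ/sₓ = 0.834 · 1.517/186.204 = 0.006795
a = ȳ − b·x̄ = 3.4 − 0.006795·433 = 0.457947
ŷ(244) = a + b·244 = 0.457947 + 0.006795·244 = 2.115824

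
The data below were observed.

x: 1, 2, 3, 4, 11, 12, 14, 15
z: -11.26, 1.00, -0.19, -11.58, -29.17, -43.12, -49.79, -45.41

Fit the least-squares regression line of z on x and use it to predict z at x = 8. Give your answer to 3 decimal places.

-24.543

n = 8, Σx = 62, Σy = -189.52, Σxy = -2272.67, Σx² = 716
Sxx = Σx² − (Σx)²/n = 716 − 480.5 = 235.5
Sxy = Σxy − (Σx)(Σy)/n = -2272.67 − (-1468.78) = -803.89
b = Sxy/Sxx = -803.89/235.5 = -3.413546
a = ȳ − b·x̄ = -23.69 − (-3.413546)·7.75 = 2.764979
ŷ(8) = a + b·8 = 2.764979 + (-3.413546)·8 = -24.543386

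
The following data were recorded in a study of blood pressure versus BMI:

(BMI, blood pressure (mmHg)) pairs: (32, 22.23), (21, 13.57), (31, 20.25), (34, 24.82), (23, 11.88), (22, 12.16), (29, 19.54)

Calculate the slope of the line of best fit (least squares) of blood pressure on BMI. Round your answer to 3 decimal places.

n = 7, Σx = 192, Σy = 124.45, Σxy = 3575.38, Σx² = 5436
Sxx = Σx² − (Σx)²/n = 5436 − 5266.285714 = 169.714286
Sxy = Σxy − (Σx)(Σy)/n = 3575.38 − 3413.485714 = 161.894286
b = Sxy/Sxx = 161.894286/169.714286 = 0.953923

0.954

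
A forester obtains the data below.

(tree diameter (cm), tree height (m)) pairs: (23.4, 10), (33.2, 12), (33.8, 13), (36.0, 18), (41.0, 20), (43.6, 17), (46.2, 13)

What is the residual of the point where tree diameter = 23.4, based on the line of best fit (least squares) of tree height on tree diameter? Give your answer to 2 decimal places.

n = 7, Σx = 257.2, Σy = 103, Σxy = 3881.6, Σx² = 9804.64
Sxx = Σx² − (Σx)²/n = 9804.64 − 9450.262857 = 354.377143
Sxy = Σxy − (Σx)(Σy)/n = 3881.6 − 3784.514286 = 97.085714
b = Sxy/Sxx = 97.085714/354.377143 = 0.273962
a = ȳ − b·x̄ = 14.714286 − 0.273962·36.742857 = 4.648155
ŷ(23.4) = 4.648155 + 0.273962·23.4 = 11.058856
residual = y − ŷ = 10 − 11.058856 = -1.058856

-1.06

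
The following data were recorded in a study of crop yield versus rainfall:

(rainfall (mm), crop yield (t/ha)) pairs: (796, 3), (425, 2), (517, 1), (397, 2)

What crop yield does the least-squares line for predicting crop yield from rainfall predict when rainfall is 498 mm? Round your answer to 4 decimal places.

1.8998

n = 4, Σx = 2135, Σy = 8, Σxy = 4549, Σx² = 1239139
Sxx = Σx² − (Σx)²/n = 1239139 − 1139556.25 = 99582.75
Sxy = Σxy − (Σx)(Σy)/n = 4549 − 4270 = 279
b = Sxy/Sxx = 279/99582.75 = 0.002802
a = ȳ − b·x̄ = 2 − 0.002802·533.75 = 0.504598
ŷ(498) = a + b·498 = 0.504598 + 0.002802·498 = 1.899840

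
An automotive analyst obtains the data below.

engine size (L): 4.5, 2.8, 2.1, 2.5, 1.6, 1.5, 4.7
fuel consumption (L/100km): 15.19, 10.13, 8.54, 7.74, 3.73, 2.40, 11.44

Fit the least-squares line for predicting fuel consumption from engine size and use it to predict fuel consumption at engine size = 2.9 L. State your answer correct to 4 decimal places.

n = 7, Σx = 19.7, Σy = 59.17, Σxy = 197.339, Σx² = 65.65
Sxx = Σx² − (Σx)²/n = 65.65 − 55.441429 = 10.208571
Sxy = Σxy − (Σx)(Σy)/n = 197.339 − 166.521286 = 30.817714
b = Sxy/Sxx = 30.817714/10.208571 = 3.018808
a = ȳ − b·x̄ = 8.452857 − 3.018808·2.814286 = -0.042930
ŷ(2.9) = a + b·2.9 = -0.042930 + 3.018808·2.9 = 8.711612

8.7116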